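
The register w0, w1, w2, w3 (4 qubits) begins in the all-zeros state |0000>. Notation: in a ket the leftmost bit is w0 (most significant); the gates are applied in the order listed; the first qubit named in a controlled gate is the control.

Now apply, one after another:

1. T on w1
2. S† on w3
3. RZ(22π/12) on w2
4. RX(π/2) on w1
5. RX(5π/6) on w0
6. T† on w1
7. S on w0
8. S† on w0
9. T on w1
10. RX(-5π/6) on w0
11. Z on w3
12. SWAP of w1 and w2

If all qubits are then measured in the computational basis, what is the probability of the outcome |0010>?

Outcome |0010> occurs with probability 1/2. Key observation: the block from step 5 through step 10 cancels to the identity and can be dropped.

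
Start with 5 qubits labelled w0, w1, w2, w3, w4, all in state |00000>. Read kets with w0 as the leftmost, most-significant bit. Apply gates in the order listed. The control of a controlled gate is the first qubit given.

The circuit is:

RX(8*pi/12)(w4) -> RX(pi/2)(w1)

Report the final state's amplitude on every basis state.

The final amplitudes are sqrt(2)/4 on |00000>, -sqrt(6)*I/4 on |00001>, -sqrt(2)*I/4 on |01000>, -sqrt(6)/4 on |01001>, and 0 on every other basis state.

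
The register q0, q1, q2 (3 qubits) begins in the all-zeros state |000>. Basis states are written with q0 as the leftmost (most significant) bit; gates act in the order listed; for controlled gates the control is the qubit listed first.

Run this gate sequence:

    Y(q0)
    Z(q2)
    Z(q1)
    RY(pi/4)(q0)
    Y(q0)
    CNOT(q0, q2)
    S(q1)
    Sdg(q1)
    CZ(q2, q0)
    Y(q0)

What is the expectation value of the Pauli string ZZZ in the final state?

The expectation value of ZZZ is -1. Key observation: gates 7-8 undo each other exactly, leaving only the rest of the circuit to track.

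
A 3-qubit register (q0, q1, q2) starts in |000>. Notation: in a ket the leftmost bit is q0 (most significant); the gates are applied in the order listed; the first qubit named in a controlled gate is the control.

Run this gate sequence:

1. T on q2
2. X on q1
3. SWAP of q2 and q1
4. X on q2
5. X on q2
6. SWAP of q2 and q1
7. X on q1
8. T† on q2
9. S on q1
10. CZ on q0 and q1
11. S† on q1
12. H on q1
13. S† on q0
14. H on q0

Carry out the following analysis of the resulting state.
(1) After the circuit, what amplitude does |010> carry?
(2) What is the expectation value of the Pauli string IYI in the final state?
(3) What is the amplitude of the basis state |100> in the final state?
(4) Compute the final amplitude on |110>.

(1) The final state's coefficient on |010> equals 1/2. Key observation: the block from step 1 through step 8 cancels to the identity and can be dropped.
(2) In the final state, IYI has expectation 0.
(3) |100> carries amplitude 1/2 in the final state.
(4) The final state's coefficient on |110> equals 1/2.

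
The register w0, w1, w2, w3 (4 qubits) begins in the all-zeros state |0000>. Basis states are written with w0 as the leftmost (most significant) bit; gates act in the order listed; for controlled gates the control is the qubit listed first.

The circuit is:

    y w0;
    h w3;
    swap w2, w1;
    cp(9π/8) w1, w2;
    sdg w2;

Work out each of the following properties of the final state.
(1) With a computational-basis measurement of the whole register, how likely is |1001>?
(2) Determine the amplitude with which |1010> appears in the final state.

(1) The probability of measuring |1001> is 1/2.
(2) The final state's coefficient on |1010> equals 0.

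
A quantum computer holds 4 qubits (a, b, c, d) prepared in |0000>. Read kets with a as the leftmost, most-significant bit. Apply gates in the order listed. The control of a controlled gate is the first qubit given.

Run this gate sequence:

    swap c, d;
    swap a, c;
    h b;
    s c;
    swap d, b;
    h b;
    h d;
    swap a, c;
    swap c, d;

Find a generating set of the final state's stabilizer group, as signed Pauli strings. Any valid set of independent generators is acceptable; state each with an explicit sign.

The final state is stabilized by the group generated by +IXII, +ZIII, +IIZI, +IIIZ; other independent generating sets are equally valid.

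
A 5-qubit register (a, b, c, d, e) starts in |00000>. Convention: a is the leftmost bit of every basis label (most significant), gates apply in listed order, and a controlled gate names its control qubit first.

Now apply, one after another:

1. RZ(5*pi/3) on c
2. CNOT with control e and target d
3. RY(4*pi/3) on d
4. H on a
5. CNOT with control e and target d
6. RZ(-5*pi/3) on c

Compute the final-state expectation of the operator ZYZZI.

The expectation value of ZYZZI is 0.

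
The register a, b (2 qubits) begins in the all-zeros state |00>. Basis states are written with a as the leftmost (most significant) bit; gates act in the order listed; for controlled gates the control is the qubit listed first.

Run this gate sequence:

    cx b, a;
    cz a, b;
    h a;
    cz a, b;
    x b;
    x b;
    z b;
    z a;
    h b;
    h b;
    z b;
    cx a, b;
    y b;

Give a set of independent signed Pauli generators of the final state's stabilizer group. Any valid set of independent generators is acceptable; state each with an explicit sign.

The stabilizer group can be generated by +XX, -ZZ, among other valid generating sets.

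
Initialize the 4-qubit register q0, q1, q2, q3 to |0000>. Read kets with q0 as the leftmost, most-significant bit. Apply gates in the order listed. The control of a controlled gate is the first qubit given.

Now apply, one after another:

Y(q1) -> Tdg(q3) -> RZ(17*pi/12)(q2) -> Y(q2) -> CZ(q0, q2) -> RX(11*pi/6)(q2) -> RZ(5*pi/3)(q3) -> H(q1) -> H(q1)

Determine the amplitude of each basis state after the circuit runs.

After the circuit, the state carries amplitude (-sqrt(2) + sqrt(6))*exp(23*I*pi/24)/4 on |0100>, (sqrt(2) + sqrt(6))*exp(11*I*pi/24)/4 on |0110>, and 0 on every other basis state.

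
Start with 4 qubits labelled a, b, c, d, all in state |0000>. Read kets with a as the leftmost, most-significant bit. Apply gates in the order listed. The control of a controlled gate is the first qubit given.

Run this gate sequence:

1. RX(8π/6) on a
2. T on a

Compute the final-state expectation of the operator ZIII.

In the final state, ZIII has expectation -1/2.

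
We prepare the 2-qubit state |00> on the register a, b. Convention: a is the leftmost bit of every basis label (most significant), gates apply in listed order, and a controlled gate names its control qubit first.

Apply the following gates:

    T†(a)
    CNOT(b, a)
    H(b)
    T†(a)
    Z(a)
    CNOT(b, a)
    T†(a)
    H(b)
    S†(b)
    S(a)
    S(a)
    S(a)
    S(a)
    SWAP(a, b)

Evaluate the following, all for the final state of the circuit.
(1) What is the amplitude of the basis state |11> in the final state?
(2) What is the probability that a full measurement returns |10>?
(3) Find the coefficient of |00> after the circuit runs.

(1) The final state's coefficient on |11> equals exp(I*pi/4)/2.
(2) A full measurement returns |10> with probability 1/4.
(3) The amplitude on |00> is 1/2.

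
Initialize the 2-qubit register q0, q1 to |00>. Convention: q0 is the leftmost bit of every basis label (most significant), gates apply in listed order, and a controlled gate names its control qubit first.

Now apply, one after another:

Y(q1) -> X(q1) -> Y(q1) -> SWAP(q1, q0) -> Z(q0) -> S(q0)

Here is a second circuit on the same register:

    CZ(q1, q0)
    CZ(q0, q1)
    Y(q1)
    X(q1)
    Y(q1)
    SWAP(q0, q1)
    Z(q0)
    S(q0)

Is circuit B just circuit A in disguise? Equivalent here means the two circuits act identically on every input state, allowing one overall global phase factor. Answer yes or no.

Yes: on every input state the two circuits agree up to one overall phase factor.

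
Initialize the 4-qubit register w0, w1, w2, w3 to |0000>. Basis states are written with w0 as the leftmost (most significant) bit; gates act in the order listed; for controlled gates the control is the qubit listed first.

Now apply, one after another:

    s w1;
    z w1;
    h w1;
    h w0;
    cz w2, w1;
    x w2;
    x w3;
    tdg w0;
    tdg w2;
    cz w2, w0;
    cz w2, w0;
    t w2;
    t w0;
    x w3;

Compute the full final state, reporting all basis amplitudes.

The resulting statevector has amplitude 1/2 on |0010>, 1/2 on |0110>, 1/2 on |1010>, 1/2 on |1110>, and 0 on every other basis state.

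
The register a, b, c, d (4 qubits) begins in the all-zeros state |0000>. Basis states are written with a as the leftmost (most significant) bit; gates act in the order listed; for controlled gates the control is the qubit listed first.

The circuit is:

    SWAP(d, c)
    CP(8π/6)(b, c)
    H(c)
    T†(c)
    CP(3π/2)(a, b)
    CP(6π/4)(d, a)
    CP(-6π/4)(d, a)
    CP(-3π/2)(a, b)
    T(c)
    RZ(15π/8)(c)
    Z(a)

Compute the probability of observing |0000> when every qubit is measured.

Outcome |0000> occurs with probability 1/2. Key observation: the block from step 4 through step 9 cancels to the identity and can be dropped.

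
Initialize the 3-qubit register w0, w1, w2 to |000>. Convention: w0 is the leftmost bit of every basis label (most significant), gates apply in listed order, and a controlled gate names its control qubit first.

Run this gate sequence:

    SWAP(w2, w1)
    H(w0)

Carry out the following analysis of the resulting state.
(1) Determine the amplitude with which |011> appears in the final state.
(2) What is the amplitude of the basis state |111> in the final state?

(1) The amplitude on |011> is 0.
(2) The amplitude on |111> is 0.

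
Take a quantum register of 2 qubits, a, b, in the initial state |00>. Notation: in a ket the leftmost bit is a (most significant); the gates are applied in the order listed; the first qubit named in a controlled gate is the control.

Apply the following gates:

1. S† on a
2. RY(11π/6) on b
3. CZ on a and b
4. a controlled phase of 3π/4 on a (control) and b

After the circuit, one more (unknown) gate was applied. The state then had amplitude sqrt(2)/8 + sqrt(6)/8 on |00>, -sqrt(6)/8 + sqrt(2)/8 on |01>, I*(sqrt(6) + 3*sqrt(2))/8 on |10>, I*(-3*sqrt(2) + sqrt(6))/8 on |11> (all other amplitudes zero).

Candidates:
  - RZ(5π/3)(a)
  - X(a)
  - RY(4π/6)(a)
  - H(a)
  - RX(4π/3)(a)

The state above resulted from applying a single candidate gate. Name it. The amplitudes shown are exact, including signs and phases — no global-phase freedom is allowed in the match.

It was RX(4π/3)(a) that produced the state shown.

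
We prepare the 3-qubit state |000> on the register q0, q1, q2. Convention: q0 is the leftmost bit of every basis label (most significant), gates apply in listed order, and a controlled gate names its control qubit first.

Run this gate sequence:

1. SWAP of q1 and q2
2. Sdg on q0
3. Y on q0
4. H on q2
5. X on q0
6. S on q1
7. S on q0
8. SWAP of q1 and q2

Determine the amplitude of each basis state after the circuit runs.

After the circuit, the state carries amplitude sqrt(2)*I/2 on |000>, sqrt(2)*I/2 on |010>, and 0 on every other basis state.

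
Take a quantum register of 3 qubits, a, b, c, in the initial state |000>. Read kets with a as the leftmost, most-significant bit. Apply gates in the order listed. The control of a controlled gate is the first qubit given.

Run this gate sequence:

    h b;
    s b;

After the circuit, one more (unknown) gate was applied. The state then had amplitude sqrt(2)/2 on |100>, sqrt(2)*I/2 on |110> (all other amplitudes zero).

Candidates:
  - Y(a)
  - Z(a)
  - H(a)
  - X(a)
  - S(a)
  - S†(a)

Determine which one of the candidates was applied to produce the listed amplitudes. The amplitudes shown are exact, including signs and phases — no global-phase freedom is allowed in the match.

The applied gate was X(a).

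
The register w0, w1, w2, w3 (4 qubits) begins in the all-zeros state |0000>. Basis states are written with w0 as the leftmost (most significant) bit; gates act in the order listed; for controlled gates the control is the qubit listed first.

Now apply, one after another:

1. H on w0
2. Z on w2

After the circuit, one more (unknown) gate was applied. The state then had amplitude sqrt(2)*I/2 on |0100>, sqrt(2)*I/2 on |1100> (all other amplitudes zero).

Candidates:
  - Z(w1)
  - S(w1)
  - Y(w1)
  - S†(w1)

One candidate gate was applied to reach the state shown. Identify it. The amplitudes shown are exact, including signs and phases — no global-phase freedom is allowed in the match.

The applied gate was Y(w1).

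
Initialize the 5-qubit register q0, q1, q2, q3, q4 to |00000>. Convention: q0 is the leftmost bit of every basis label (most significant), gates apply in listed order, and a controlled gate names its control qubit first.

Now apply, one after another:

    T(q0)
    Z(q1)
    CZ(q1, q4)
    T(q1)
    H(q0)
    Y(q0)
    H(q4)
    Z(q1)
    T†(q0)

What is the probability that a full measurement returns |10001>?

Outcome |10001> occurs with probability 1/4.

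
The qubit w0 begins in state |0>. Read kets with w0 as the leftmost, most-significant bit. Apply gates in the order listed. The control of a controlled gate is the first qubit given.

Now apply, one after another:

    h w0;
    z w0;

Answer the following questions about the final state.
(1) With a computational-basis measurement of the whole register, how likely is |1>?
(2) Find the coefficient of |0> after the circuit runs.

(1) The probability of measuring |1> is 1/2.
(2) |0> carries amplitude sqrt(2)/2 in the final state.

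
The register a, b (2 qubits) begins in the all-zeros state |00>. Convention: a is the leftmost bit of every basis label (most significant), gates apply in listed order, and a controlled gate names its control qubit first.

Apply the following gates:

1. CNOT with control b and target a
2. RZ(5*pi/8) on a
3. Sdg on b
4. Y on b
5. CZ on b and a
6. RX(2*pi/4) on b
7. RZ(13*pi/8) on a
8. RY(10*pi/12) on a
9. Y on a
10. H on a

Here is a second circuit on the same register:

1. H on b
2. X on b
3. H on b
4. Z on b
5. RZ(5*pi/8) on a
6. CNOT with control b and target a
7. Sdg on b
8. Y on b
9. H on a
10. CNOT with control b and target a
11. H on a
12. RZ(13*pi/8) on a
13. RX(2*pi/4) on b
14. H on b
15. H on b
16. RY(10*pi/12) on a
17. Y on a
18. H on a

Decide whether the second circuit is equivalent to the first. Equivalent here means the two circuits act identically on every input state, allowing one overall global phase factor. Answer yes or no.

No: there is an input state on which the two circuits produce genuinely different outputs (not merely differing by a phase).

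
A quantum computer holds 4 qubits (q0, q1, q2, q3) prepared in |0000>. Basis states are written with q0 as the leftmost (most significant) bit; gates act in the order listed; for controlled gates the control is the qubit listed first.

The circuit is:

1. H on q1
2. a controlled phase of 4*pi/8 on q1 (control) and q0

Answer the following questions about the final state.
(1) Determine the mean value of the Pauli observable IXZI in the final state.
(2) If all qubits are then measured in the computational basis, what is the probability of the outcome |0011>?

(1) In the final state, IXZI has expectation 1.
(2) The probability of measuring |0011> is 0.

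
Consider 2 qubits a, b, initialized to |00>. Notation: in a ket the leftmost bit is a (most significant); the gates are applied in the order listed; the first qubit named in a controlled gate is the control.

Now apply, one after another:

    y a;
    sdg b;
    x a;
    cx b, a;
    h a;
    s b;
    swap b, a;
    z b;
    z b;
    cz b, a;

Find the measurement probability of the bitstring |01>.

Outcome |01> occurs with probability 1/2.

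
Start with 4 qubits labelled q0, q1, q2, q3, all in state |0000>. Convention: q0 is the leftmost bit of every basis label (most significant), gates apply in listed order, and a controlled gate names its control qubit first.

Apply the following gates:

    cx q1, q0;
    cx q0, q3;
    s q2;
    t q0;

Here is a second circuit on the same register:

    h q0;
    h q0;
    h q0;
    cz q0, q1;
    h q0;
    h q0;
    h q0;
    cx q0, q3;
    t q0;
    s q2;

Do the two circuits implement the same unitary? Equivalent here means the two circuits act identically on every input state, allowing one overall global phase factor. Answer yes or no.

Yes, they are equivalent — the unitaries differ by at most a global phase.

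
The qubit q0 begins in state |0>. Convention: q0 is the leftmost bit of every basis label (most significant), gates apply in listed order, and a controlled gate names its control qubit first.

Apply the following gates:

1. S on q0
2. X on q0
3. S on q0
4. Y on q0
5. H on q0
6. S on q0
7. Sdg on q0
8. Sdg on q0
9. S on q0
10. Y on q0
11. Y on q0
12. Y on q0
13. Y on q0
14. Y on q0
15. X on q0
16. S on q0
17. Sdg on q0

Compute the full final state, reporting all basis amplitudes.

The final amplitudes are sqrt(2)*I/2 on |0>, -sqrt(2)*I/2 on |1>.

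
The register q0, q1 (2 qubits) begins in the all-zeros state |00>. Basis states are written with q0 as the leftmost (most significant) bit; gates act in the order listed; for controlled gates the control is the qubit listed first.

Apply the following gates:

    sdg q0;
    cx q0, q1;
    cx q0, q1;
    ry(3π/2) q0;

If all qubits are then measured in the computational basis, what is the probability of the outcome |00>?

The probability of measuring |00> is 1/2. Key observation: the block from step 2 through step 3 cancels to the identity and can be dropped.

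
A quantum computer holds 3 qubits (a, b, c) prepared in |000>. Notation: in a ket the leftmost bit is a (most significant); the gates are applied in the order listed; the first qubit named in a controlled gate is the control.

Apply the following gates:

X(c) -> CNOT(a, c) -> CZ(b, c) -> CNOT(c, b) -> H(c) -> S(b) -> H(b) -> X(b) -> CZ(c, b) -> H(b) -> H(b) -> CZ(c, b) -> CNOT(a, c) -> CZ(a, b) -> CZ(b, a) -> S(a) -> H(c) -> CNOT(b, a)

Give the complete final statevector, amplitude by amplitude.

After the circuit, the state carries amplitude -sqrt(2)*I/2 on |001>, sqrt(2)*I/2 on |111>, and 0 on every other basis state. Key observation: the block from step 9 through step 12 cancels to the identity and can be dropped.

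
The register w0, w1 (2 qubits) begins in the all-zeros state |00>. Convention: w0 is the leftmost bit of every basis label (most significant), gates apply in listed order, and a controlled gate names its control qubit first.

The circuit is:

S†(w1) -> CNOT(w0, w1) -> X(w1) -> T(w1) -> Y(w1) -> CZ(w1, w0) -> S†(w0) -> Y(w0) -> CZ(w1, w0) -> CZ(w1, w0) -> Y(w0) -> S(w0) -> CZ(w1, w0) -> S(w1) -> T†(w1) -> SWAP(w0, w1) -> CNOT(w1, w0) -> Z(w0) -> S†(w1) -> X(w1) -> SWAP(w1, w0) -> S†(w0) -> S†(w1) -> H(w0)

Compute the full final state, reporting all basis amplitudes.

After the circuit, the state carries amplitude -sqrt(2)*exp(I*pi/4)/2 on |00>, 0 on |01>, sqrt(2)*exp(I*pi/4)/2 on |10>, 0 on |11>. Key observation: gates 6-13 undo each other exactly, leaving only the rest of the circuit to track.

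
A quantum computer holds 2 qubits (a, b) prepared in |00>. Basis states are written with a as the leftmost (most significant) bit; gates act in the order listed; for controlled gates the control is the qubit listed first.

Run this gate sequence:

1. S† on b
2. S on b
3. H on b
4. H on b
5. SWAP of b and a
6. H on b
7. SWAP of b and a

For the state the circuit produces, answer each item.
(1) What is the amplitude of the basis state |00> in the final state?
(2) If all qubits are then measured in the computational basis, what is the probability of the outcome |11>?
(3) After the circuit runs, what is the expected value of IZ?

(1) The final state's coefficient on |00> equals sqrt(2)/2.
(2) Outcome |11> occurs with probability 0.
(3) In the final state, IZ has expectation 1.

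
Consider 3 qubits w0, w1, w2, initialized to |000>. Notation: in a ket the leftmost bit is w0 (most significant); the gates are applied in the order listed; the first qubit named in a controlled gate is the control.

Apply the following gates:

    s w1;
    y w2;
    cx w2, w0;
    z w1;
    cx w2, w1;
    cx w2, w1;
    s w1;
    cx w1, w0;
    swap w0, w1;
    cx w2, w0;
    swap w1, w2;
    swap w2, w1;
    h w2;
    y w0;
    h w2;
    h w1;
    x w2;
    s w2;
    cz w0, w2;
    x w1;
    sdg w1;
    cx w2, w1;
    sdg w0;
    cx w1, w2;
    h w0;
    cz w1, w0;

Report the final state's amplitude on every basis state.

After the circuit, the state carries amplitude -1/2 on |000>, 0 on |001>, 0 on |010>, -I/2 on |011>, -1/2 on |100>, 0 on |101>, 0 on |110>, I/2 on |111>.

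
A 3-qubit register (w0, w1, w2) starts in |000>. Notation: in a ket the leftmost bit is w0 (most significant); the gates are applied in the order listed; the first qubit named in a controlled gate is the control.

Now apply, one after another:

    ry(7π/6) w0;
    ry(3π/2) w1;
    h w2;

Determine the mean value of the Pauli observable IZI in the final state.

The expectation value of IZI is 0.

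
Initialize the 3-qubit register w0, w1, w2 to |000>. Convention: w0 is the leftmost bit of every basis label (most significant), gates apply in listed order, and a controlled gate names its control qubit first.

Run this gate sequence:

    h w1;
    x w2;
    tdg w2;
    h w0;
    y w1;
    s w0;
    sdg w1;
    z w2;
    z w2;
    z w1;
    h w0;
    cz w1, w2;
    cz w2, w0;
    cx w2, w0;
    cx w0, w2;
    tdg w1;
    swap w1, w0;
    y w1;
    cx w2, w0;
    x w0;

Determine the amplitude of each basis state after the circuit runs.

The resulting statevector has amplitude sqrt(2)*(-1 - I)/4 on |000>, 0 on |001>, 0 on |010>, sqrt(2)*(1 - I)*exp(3*I*pi/4)/4 on |011>, -1/2 on |100>, 0 on |101>, 0 on |110>, sqrt(2)*(-1 + I)/4 on |111>.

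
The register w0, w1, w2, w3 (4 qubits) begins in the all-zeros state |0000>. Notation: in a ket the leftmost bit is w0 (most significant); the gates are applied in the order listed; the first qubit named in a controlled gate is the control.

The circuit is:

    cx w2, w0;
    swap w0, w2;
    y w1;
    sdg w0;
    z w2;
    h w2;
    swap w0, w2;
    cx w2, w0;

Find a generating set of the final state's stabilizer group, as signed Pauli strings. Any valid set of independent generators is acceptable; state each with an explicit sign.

The stabilizer group can be generated by +XIII, -IZII, +IIZI, +IIIZ, among other valid generating sets.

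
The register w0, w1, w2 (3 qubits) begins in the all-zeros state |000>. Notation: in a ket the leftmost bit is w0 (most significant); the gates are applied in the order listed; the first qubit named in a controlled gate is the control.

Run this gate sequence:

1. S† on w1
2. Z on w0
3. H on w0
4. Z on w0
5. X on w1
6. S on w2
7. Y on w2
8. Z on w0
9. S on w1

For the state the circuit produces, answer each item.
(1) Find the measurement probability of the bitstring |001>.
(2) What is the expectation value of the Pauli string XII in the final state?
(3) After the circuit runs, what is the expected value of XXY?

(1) A full measurement returns |001> with probability 0.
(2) The observable XII averages to 1.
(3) The expectation value of XXY is 0.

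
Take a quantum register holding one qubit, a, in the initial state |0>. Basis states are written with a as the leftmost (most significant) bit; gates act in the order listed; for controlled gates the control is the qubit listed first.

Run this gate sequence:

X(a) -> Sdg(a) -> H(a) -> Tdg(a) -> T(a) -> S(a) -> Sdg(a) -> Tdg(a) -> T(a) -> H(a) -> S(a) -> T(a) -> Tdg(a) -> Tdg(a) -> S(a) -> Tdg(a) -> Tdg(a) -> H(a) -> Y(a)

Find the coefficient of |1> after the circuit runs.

The amplitude on |1> is sqrt(2)*exp(I*pi/4)/2. Key observation: gates 3-10 undo each other exactly, leaving only the rest of the circuit to track.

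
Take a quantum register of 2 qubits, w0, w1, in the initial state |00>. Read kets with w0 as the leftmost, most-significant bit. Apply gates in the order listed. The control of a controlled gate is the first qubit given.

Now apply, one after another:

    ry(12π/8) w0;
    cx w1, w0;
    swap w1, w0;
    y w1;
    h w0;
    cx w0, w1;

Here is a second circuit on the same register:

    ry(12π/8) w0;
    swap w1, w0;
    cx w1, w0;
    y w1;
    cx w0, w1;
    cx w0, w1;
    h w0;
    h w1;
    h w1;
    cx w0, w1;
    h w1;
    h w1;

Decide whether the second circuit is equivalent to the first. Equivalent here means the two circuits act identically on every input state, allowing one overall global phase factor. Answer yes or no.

No — the two circuits implement different unitaries, even allowing a global phase.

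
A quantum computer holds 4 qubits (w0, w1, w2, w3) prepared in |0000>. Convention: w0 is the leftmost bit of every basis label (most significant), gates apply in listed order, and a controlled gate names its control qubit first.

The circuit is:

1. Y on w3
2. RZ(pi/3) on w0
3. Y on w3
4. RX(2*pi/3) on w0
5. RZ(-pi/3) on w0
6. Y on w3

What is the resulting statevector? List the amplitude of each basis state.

The final amplitudes are I/2 on |0001>, -sqrt(3)*exp(2*I*pi/3)/2 on |1001>, and 0 on every other basis state.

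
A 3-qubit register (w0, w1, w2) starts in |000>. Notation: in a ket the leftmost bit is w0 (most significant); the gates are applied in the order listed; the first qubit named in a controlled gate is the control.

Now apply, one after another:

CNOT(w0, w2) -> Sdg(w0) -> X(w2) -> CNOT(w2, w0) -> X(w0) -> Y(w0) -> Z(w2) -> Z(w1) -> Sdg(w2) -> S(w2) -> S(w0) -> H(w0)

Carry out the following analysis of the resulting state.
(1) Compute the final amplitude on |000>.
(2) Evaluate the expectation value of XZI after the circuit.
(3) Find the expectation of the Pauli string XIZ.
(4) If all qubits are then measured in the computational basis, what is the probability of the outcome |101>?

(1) |000> carries amplitude 0 in the final state.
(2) The expectation value of XZI is -1.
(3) The expectation value of XIZ is 1.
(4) The probability of measuring |101> is 1/2.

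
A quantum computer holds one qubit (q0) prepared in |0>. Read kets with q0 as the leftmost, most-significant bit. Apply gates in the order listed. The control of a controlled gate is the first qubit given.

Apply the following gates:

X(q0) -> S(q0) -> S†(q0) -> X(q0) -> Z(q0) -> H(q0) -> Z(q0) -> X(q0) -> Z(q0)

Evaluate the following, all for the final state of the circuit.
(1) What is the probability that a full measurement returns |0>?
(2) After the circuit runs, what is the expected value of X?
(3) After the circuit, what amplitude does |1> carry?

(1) Outcome |0> occurs with probability 1/2.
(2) In the final state, X has expectation 1.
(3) The amplitude on |1> is -sqrt(2)/2.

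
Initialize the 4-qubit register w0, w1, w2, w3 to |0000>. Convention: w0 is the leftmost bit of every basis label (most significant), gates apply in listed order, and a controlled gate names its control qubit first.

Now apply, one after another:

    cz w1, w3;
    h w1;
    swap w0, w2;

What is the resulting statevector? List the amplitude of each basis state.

The resulting statevector has amplitude sqrt(2)/2 on |0000>, sqrt(2)/2 on |0100>, and 0 on every other basis state.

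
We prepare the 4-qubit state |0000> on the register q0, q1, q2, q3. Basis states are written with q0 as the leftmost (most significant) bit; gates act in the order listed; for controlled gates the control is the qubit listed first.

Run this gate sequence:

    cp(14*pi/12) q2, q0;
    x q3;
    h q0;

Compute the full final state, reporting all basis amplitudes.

The final amplitudes are sqrt(2)/2 on |0001>, sqrt(2)/2 on |1001>, and 0 on every other basis state.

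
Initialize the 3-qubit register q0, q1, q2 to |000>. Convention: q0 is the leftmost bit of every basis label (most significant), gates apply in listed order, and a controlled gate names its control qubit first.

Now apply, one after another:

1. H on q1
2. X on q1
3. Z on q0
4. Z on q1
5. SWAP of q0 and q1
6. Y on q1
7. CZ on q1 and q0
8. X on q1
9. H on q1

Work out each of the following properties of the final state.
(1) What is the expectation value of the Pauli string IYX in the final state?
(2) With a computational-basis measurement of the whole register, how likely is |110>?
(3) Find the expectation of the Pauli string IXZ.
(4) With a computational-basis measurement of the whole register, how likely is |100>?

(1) In the final state, IYX has expectation 0.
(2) A full measurement returns |110> with probability 1/4.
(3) In the final state, IXZ has expectation 1.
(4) Outcome |100> occurs with probability 1/4.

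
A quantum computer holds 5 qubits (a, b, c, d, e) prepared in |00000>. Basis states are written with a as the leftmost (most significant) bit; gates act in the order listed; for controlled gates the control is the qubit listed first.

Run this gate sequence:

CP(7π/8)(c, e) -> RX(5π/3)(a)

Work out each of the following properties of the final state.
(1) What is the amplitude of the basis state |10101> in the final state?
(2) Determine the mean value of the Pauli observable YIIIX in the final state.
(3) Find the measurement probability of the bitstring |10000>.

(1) The amplitude on |10101> is 0.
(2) The expectation value of YIIIX is 0.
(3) The probability of measuring |10000> is 1/4.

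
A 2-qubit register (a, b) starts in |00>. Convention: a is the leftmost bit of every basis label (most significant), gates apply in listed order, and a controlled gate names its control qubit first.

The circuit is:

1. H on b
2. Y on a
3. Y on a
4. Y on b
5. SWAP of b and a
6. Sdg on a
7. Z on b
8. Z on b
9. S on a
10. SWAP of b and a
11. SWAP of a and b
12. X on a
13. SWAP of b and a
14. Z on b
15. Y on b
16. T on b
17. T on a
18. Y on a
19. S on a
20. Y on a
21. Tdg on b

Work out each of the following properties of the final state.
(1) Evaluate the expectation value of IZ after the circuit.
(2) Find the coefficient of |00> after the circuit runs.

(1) In the final state, IZ has expectation 0. Key observation: steps 5-10 multiply out to the identity, so the circuit reduces to the remaining gates.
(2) The amplitude on |00> is sqrt(2)*I/2.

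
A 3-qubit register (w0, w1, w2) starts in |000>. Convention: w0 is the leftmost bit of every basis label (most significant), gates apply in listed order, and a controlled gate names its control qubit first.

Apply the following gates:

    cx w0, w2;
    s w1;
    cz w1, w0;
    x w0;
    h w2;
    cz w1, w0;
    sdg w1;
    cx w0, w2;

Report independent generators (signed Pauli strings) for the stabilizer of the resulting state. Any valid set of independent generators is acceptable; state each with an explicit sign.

The stabilizer group can be generated by +IIX, -ZII, +IZI, among other valid generating sets.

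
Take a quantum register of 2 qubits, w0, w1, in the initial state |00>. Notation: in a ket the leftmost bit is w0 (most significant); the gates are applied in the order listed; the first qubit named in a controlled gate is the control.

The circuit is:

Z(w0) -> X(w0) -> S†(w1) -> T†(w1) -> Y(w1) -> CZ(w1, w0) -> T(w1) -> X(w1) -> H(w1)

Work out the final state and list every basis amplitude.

After the circuit, the state carries amplitude 0 on |00>, 0 on |01>, -sqrt(2)*exp(3*I*pi/4)/2 on |10>, -sqrt(2)*exp(3*I*pi/4)/2 on |11>.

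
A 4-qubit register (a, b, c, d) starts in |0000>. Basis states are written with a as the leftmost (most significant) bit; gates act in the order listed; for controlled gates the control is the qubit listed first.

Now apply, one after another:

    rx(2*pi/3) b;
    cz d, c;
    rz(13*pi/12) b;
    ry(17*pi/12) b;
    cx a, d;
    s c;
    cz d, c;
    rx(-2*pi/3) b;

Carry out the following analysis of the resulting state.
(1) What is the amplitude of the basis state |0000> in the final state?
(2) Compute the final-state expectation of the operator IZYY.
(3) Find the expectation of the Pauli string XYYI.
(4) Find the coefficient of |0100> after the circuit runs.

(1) The final state's coefficient on |0000> equals -3*sqrt(3)*sqrt(sqrt(2)/4 + 1/2)*exp(13*I*pi/24)/8 + sqrt(1/2 - sqrt(2)/4)*exp(-13*I*pi/24)/8 + sqrt(3)*I*sqrt(sqrt(2)/4 + 1/2)*exp(13*I*pi/24)/8 + sqrt(3)*I*sqrt(sqrt(2)/4 + 1/2)*exp(-13*I*pi/24)/8 + 3*I*sqrt(1/2 - sqrt(2)/4)*exp(13*I*pi/24)/8 + 3*I*sqrt(1/2 - sqrt(2)/4)*exp(-13*I*pi/24)/8 + 3*sqrt(1/2 - sqrt(2)/4)*exp(13*I*pi/24)/8 - sqrt(3)*sqrt(sqrt(2)/4 + 1/2)*exp(-13*I*pi/24)/8.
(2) The expectation value of IZYY is 0.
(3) The expectation value of XYYI is 0.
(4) The amplitude on |0100> is -3*sqrt(sqrt(2)/4 + 1/2)*exp(13*I*pi/24)/8 - 3*sqrt(3)*sqrt(1/2 - sqrt(2)/4)*exp(13*I*pi/24)/8 + sqrt(sqrt(2)/4 + 1/2)*exp(-13*I*pi/24)/8 + sqrt(3)*sqrt(1/2 - sqrt(2)/4)*exp(-13*I*pi/24)/8 + 3*I*sqrt(sqrt(2)/4 + 1/2)*exp(13*I*pi/24)/8 + sqrt(3)*I*sqrt(1/2 - sqrt(2)/4)*exp(-13*I*pi/24)/8 - sqrt(3)*I*sqrt(1/2 - sqrt(2)/4)*exp(13*I*pi/24)/8 - 3*I*sqrt(sqrt(2)/4 + 1/2)*exp(-13*I*pi/24)/8.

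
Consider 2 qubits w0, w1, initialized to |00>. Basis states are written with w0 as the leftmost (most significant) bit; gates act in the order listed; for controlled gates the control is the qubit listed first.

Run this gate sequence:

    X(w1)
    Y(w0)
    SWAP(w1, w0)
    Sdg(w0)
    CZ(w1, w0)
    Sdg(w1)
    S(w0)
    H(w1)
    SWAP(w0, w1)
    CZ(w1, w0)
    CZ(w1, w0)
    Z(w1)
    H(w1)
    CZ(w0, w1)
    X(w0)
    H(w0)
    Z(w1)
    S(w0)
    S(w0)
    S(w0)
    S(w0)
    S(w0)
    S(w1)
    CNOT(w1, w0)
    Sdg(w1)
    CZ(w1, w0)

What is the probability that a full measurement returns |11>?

A full measurement returns |11> with probability 1/2. Key observation: gates 18-21 undo each other exactly, leaving only the rest of the circuit to track.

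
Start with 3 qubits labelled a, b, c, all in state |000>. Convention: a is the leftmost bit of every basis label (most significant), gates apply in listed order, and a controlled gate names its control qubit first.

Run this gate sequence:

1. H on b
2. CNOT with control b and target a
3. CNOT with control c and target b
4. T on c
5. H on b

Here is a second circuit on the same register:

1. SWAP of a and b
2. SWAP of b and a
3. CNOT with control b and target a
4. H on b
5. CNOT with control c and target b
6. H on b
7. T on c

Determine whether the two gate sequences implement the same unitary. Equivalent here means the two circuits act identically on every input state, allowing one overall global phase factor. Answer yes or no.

No — the two circuits implement different unitaries, even allowing a global phase.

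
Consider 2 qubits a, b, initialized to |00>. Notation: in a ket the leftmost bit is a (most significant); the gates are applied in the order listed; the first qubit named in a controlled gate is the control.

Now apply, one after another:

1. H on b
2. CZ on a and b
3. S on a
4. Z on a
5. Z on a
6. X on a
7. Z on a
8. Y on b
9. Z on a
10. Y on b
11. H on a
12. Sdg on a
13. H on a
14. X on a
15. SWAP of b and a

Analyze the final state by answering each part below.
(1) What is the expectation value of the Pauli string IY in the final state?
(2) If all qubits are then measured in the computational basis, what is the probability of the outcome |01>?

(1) In the final state, IY has expectation 1.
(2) A full measurement returns |01> with probability 1/4.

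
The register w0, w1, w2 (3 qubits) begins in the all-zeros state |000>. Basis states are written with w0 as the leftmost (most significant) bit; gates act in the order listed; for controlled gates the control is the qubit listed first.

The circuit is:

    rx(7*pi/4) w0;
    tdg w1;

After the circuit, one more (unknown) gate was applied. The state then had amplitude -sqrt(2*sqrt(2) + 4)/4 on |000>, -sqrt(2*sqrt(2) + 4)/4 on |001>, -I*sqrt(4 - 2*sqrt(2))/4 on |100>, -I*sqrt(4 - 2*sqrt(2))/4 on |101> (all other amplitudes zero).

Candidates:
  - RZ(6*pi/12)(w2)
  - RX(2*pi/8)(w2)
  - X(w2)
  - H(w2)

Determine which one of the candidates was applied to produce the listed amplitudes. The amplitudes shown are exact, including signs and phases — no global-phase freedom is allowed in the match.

It was H(w2) that produced the state shown.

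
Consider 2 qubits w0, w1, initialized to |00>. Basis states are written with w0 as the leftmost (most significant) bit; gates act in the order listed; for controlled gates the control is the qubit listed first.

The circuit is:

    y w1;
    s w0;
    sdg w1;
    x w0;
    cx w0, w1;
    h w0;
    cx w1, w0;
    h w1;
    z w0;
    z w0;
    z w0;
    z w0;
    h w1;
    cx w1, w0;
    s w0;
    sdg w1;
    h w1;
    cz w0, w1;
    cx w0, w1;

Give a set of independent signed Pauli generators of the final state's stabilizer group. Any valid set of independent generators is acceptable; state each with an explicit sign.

The final state is stabilized by the group generated by +YZ, +ZX; other independent generating sets are equally valid. Key observation: gates 7-14 undo each other exactly, leaving only the rest of the circuit to track.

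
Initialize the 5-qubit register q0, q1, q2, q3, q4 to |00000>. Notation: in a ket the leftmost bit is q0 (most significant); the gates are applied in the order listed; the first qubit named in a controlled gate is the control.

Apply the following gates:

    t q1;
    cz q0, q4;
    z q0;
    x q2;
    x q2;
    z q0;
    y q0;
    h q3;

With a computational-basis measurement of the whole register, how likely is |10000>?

A full measurement returns |10000> with probability 1/2. Key observation: the block from step 3 through step 6 cancels to the identity and can be dropped.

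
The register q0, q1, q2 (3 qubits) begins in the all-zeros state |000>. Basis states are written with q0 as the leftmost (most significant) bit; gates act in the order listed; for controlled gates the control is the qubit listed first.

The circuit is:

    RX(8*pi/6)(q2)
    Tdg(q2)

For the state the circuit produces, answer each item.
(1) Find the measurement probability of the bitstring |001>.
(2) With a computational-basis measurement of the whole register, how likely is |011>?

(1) Outcome |001> occurs with probability 3/4.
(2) The probability of measuring |011> is 0.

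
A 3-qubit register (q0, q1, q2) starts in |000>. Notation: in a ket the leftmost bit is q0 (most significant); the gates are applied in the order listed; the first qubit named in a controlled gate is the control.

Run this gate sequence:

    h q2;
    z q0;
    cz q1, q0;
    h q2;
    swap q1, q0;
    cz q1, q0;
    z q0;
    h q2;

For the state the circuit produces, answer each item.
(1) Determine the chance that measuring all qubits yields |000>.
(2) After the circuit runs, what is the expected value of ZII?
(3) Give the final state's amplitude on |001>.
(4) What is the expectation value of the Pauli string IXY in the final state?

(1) A full measurement returns |000> with probability 1/2.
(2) In the final state, ZII has expectation 1.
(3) The amplitude on |001> is sqrt(2)/2.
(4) The expectation value of IXY is 0.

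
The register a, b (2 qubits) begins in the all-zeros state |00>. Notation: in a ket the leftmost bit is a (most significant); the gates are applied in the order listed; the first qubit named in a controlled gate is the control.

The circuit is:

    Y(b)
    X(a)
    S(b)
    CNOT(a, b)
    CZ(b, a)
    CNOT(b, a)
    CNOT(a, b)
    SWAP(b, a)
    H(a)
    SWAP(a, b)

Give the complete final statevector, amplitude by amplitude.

The final amplitudes are 0 on |00>, 0 on |01>, -sqrt(2)/2 on |10>, sqrt(2)/2 on |11>.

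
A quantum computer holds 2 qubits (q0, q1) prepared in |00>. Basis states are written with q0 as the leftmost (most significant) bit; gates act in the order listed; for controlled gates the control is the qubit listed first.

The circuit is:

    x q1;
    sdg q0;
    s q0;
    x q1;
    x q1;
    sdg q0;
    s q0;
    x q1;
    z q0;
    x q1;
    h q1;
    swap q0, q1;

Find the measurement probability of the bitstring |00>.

A full measurement returns |00> with probability 1/2. Key observation: the block from step 1 through step 8 cancels to the identity and can be dropped.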